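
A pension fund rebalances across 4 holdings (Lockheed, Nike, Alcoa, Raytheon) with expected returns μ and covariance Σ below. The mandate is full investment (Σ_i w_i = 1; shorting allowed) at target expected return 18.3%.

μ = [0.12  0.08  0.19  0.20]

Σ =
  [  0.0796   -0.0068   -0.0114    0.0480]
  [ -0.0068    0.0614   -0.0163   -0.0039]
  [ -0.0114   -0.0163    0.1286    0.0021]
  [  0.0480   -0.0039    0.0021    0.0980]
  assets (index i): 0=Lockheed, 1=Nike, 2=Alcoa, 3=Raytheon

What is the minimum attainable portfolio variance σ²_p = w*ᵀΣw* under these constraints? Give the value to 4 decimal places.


0.0436

x=Σ⁻¹μ = [0.9624  1.9865  1.7883  1.6102]
y=Σ⁻¹𝟙 = [13.5040  21.1226  11.5821  4.1823]
a=μᵀx=0.936213  b=𝟙ᵀx=6.347348  c=𝟙ᵀy=50.391014  D=ac−b²=6.887911
λ₁=(c·0.183−b)/D = (50.391014·0.183−6.347348)/6.887911 = 0.417283
λ₂=(a−b·0.183)/D = (0.936213−6.347348·0.183)/6.887911 = -0.032717
w* = 0.417283·x + -0.032717·y:
  w_0 = 0.417283·0.9624 + -0.032717·13.5040 = -0.0402  (Lockheed)
  w_1 = 0.417283·1.9865 + -0.032717·21.1226 = 0.1379  (Nike)
  w_2 = 0.417283·1.7883 + -0.032717·11.5821 = 0.3673  (Alcoa)
  w_3 = 0.417283·1.6102 + -0.032717·4.1823 = 0.5351  (Raytheon)
Σw_i=1.0000  μᵀw=0.1830
σ²=wᵀΣw=λ₁·μ_p+λ₂ = 0.417283·0.183 + -0.032717 = 0.043646 ≈ 0.0436


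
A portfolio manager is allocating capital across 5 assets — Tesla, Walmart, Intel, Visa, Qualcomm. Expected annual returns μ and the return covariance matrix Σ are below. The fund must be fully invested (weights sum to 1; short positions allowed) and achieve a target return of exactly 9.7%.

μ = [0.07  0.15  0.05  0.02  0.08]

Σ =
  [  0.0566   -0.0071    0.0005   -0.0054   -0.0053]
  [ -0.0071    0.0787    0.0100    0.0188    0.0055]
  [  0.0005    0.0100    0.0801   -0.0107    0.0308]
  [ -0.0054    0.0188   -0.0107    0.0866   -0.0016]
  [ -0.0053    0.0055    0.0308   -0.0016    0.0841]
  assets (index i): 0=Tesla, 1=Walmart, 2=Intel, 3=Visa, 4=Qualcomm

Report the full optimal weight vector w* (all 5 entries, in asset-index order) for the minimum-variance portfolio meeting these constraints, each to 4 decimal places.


p=Σ⁻¹μ = [1.5655  2.0046  -0.0005  -0.0897  0.9173]
q=Σ⁻¹𝟙 = [20.8606  9.9082  9.0821  11.9941  9.4593]
a=μᵀp=0.481842  b=𝟙ᵀp=4.397201  c=𝟙ᵀq=61.304273  D=ac−b²=10.203609
λ₁=(c·0.097−b)/D = (61.304273·0.097−4.397201)/10.203609 = 0.151840
λ₂=(a−b·0.097)/D = (0.481842−4.397201·0.097)/10.203609 = 0.005421
w* = 0.151840·p + 0.005421·q:
  w_0 = 0.151840·1.5655 + 0.005421·20.8606 = 0.3508  (Tesla)
  w_1 = 0.151840·2.0046 + 0.005421·9.9082 = 0.3581  (Walmart)
  w_2 = 0.151840·-0.0005 + 0.005421·9.0821 = 0.0492  (Intel)
  w_3 = 0.151840·-0.0897 + 0.005421·11.9941 = 0.0514  (Visa)
  w_4 = 0.151840·0.9173 + 0.005421·9.4593 = 0.1906  (Qualcomm)
Σw_i=1.0000  μᵀw=0.0970
σ²=wᵀΣw=λ₁·μ_p+λ₂ = 0.151840·0.097 + 0.005421 = 0.020149 ≈ 0.0201

0.3508  0.3581  0.0492  0.0514  0.1906


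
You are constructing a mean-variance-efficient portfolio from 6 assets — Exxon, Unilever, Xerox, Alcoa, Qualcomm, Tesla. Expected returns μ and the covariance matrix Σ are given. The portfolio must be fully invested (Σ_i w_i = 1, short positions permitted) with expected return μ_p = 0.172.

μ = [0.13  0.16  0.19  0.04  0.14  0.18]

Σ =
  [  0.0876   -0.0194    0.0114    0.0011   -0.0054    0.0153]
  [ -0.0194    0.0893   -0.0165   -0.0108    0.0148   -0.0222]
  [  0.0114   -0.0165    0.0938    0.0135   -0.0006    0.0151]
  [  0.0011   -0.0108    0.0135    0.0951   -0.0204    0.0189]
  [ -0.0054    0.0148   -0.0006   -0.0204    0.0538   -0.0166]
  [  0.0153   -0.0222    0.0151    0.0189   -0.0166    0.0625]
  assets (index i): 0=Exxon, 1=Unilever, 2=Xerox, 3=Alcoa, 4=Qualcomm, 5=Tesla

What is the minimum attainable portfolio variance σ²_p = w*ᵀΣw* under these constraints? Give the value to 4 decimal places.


u=Σ⁻¹μ = [1.4209  2.8821  1.6906  0.4320  3.3391  3.9037]
v=Σ⁻¹𝟙 = [12.2157  17.5034  7.2582  12.8886  26.3115  20.5640]
a=μᵀu=2.154483  b=𝟙ᵀu=13.668335  c=𝟙ᵀv=96.741536  D=ac−b²=21.604657
λ₁=(c·0.172−b)/D = (96.741536·0.172−13.668335)/21.604657 = 0.137526
λ₂=(a−b·0.172)/D = (2.154483−13.668335·0.172)/21.604657 = -0.009094
w* = 0.137526·u + -0.009094·v:
  w_0 = 0.137526·1.4209 + -0.009094·12.2157 = 0.0843  (Exxon)
  w_1 = 0.137526·2.8821 + -0.009094·17.5034 = 0.2372  (Unilever)
  w_2 = 0.137526·1.6906 + -0.009094·7.2582 = 0.1665  (Xerox)
  w_3 = 0.137526·0.4320 + -0.009094·12.8886 = -0.0578  (Alcoa)
  w_4 = 0.137526·3.3391 + -0.009094·26.3115 = 0.2199  (Qualcomm)
  w_5 = 0.137526·3.9037 + -0.009094·20.5640 = 0.3499  (Tesla)
Σw_i=1.0000  μᵀw=0.1720
σ²=wᵀΣw=λ₁·μ_p+λ₂ = 0.137526·0.172 + -0.009094 = 0.014561 ≈ 0.0146

0.0146


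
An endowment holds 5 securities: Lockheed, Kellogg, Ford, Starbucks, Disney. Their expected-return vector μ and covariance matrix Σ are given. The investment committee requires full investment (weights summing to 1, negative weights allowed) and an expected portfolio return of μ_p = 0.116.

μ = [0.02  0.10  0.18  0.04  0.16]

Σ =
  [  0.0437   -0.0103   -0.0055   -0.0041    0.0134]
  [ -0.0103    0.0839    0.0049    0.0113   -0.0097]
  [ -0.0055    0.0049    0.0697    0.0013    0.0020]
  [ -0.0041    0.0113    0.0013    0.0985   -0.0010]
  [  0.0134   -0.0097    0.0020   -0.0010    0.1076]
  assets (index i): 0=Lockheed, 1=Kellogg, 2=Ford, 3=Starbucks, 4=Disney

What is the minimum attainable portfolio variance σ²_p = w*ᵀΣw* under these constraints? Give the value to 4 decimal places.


g=Σ⁻¹μ = [0.6413  1.2591  2.4972  0.2704  1.4767]
h=Σ⁻¹𝟙 = [26.7949  13.8506  15.1085  9.5505  7.0133]
a=μᵀg=0.835317  b=𝟙ᵀg=6.144634  c=𝟙ᵀh=72.317730  D=ac−b²=22.651677
λ₁=(c·0.116−b)/D = (72.317730·0.116−6.144634)/22.651677 = 0.099075
λ₂=(a−b·0.116)/D = (0.835317−6.144634·0.116)/22.651677 = 0.005410
w* = 0.099075·g + 0.005410·h:
  w_0 = 0.099075·0.6413 + 0.005410·26.7949 = 0.2085  (Lockheed)
  w_1 = 0.099075·1.2591 + 0.005410·13.8506 = 0.1997  (Kellogg)
  w_2 = 0.099075·2.4972 + 0.005410·15.1085 = 0.3291  (Ford)
  w_3 = 0.099075·0.2704 + 0.005410·9.5505 = 0.0785  (Starbucks)
  w_4 = 0.099075·1.4767 + 0.005410·7.0133 = 0.1842  (Disney)
Σw_i=1.0000  μᵀw=0.1160
σ²=wᵀΣw=λ₁·μ_p+λ₂ = 0.099075·0.116 + 0.005410 = 0.016902 ≈ 0.0169

0.0169


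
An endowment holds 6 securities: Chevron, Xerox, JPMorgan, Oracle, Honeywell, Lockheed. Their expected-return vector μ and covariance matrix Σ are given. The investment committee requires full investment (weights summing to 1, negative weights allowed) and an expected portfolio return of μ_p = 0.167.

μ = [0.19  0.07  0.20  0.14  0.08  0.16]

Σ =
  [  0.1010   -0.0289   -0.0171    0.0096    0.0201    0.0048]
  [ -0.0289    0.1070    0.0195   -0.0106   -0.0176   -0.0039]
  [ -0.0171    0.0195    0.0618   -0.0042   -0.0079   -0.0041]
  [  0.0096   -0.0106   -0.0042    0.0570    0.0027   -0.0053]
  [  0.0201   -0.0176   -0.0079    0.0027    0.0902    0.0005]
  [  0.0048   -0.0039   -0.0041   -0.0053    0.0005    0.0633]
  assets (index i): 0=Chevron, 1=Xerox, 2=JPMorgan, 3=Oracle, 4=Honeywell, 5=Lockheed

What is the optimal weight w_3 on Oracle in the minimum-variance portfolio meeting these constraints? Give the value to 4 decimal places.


u=Σ⁻¹μ = [2.2965  1.0608  4.0265  2.7941  0.8351  2.9070]
v=Σ⁻¹𝟙 = [11.8436  13.7440  19.3103  20.6875  12.0977  18.6338]
a=μᵀu=2.238980  b=𝟙ᵀu=13.919889  c=𝟙ᵀv=96.316879  D=ac−b²=21.888275
λ₁=(c·0.167−b)/D = (96.316879·0.167−13.919889)/21.888275 = 0.098913
λ₂=(a−b·0.167)/D = (2.238980−13.919889·0.167)/21.888275 = -0.003913
w* = 0.098913·u + -0.003913·v:
  w_0 = 0.098913·2.2965 + -0.003913·11.8436 = 0.1808  (Chevron)
  w_1 = 0.098913·1.0608 + -0.003913·13.7440 = 0.0512  (Xerox)
  w_2 = 0.098913·4.0265 + -0.003913·19.3103 = 0.3227  (JPMorgan)
  w_3 = 0.098913·2.7941 + -0.003913·20.6875 = 0.1954  (Oracle)
  w_4 = 0.098913·0.8351 + -0.003913·12.0977 = 0.0353  (Honeywell)
  w_5 = 0.098913·2.9070 + -0.003913·18.6338 = 0.2146  (Lockheed)
Σw_i=1.0000  μᵀw=0.1670
σ²=wᵀΣw=λ₁·μ_p+λ₂ = 0.098913·0.167 + -0.003913 = 0.012606 ≈ 0.0126

0.1954


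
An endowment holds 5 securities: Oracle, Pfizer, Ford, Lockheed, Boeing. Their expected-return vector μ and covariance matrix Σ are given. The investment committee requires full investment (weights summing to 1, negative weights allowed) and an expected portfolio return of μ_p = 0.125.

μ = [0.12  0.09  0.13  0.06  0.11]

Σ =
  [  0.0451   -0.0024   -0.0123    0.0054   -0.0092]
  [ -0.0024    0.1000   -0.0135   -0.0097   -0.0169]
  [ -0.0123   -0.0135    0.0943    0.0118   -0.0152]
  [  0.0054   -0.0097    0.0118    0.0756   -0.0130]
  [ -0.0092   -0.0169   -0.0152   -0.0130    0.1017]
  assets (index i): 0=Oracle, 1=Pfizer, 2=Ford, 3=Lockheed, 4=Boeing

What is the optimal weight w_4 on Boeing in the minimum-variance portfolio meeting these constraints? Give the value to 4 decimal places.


p=Σ⁻¹μ = [3.7521  1.7487  2.3728  0.7515  2.1623]
q=Σ⁻¹𝟙 = [30.6826  18.0182  18.6987  13.8982  20.1739]
a=μᵀp=1.199044  b=𝟙ᵀp=10.787410  c=𝟙ᵀq=101.471689  D=ac−b²=5.300805
λ₁=(c·0.125−b)/D = (101.471689·0.125−10.787410)/5.300805 = 0.357786
λ₂=(a−b·0.125)/D = (1.199044−10.787410·0.125)/5.300805 = -0.028181
w* = 0.357786·p + -0.028181·q:
  w_0 = 0.357786·3.7521 + -0.028181·30.6826 = 0.4778  (Oracle)
  w_1 = 0.357786·1.7487 + -0.028181·18.0182 = 0.1179  (Pfizer)
  w_2 = 0.357786·2.3728 + -0.028181·18.6987 = 0.3220  (Ford)
  w_3 = 0.357786·0.7515 + -0.028181·13.8982 = -0.1228  (Lockheed)
  w_4 = 0.357786·2.1623 + -0.028181·20.1739 = 0.2051  (Boeing)
Σw_i=1.0000  μᵀw=0.1250
σ²=wᵀΣw=λ₁·μ_p+λ₂ = 0.357786·0.125 + -0.028181 = 0.016542 ≈ 0.0165

0.2051


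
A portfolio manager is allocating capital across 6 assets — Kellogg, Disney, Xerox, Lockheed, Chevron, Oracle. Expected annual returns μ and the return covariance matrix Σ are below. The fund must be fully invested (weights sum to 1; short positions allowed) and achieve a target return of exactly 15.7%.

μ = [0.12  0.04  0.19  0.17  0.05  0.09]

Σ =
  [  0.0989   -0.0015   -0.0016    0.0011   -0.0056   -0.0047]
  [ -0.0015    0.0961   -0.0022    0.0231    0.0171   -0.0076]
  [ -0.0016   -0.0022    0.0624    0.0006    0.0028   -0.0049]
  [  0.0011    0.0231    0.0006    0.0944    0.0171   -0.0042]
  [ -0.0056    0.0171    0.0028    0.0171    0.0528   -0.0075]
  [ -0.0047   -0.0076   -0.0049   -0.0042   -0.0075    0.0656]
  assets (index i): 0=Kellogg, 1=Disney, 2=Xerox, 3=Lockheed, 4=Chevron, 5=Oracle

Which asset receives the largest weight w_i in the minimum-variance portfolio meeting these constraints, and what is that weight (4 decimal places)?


Xerox (0.4215)

g=Σ⁻¹μ = [1.3723  0.1454  3.1915  1.7061  0.5939  1.9026]
h=Σ⁻¹𝟙 = [12.4375  8.0258  17.4058  6.0891  17.7159  20.7802]
a=μᵀg=1.267842  b=𝟙ᵀg=8.911801  c=𝟙ᵀh=82.454355  D=ac−b²=25.118850
λ₁=(c·0.157−b)/D = (82.454355·0.157−8.911801)/25.118850 = 0.160578
λ₂=(a−b·0.157)/D = (1.267842−8.911801·0.157)/25.118850 = -0.005228
w* = 0.160578·g + -0.005228·h:
  w_0 = 0.160578·1.3723 + -0.005228·12.4375 = 0.1553  (Kellogg)
  w_1 = 0.160578·0.1454 + -0.005228·8.0258 = -0.0186  (Disney)
  w_2 = 0.160578·3.1915 + -0.005228·17.4058 = 0.4215  (Xerox)
  w_3 = 0.160578·1.7061 + -0.005228·6.0891 = 0.2421  (Lockheed)
  w_4 = 0.160578·0.5939 + -0.005228·17.7159 = 0.0028  (Chevron)
  w_5 = 0.160578·1.9026 + -0.005228·20.7802 = 0.1969  (Oracle)
Σw_i=1.0000  μᵀw=0.1570
σ²=wᵀΣw=λ₁·μ_p+λ₂ = 0.160578·0.157 + -0.005228 = 0.019983 ≈ 0.0200


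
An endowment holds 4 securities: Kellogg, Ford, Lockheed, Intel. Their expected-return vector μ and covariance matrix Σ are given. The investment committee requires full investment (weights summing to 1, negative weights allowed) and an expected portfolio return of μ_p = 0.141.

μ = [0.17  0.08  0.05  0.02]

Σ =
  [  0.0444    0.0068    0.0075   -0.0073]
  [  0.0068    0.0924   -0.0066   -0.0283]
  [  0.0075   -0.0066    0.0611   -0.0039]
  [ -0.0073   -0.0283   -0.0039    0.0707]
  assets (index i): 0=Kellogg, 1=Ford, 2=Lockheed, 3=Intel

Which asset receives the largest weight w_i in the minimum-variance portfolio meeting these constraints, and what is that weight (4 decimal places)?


x=Σ⁻¹μ = [3.7712  0.9583  0.5282  1.0850]
y=Σ⁻¹𝟙 = [20.8610  18.0171  17.3138  24.4653]
a=μᵀx=0.765883  b=𝟙ᵀx=6.342727  c=𝟙ᵀy=80.657101  D=ac−b²=21.543727
λ₁=(c·0.141−b)/D = (80.657101·0.141−6.342727)/21.543727 = 0.233475
λ₂=(a−b·0.141)/D = (0.765883−6.342727·0.141)/21.543727 = -0.005962
w* = 0.233475·x + -0.005962·y:
  w_0 = 0.233475·3.7712 + -0.005962·20.8610 = 0.7561  (Kellogg)
  w_1 = 0.233475·0.9583 + -0.005962·18.0171 = 0.1163  (Ford)
  w_2 = 0.233475·0.5282 + -0.005962·17.3138 = 0.0201  (Lockheed)
  w_3 = 0.233475·1.0850 + -0.005962·24.4653 = 0.1075  (Intel)
Σw_i=1.0000  μᵀw=0.1410
σ²=wᵀΣw=λ₁·μ_p+λ₂ = 0.233475·0.141 + -0.005962 = 0.026958 ≈ 0.0270

Kellogg (0.7561)


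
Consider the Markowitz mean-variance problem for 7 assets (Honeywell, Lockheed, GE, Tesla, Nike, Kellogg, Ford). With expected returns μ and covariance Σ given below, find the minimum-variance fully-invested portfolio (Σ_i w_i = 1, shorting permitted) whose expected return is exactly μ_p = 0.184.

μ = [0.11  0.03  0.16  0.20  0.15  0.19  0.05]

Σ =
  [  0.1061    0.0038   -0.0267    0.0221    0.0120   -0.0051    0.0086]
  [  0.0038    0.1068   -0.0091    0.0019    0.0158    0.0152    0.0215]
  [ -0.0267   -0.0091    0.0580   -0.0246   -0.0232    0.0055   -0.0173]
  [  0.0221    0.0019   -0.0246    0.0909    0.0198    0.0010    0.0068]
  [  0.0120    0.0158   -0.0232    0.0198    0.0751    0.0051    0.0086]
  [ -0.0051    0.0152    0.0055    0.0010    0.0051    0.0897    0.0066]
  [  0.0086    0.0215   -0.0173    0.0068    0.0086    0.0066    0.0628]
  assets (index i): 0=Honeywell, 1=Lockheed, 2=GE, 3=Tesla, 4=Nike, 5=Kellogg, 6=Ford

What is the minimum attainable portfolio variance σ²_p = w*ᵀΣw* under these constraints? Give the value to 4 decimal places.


g=Σ⁻¹μ = [1.6409  -0.2302  5.9738  2.7212  2.6346  1.5957  1.4728]
h=Σ⁻¹𝟙 = [13.7996  4.9510  42.2104  13.7712  16.8353  5.9570  19.5442]
a=μᵀg=2.445647  b=𝟙ᵀg=15.808726  c=𝟙ᵀh=117.068683  D=ac−b²=36.392854
λ₁=(c·0.184−b)/D = (117.068683·0.184−15.808726)/36.392854 = 0.157501
λ₂=(a−b·0.184)/D = (2.445647−15.808726·0.184)/36.392854 = -0.012727
w* = 0.157501·g + -0.012727·h:
  w_0 = 0.157501·1.6409 + -0.012727·13.7996 = 0.0828  (Honeywell)
  w_1 = 0.157501·-0.2302 + -0.012727·4.9510 = -0.0993  (Lockheed)
  w_2 = 0.157501·5.9738 + -0.012727·42.2104 = 0.4037  (GE)
  w_3 = 0.157501·2.7212 + -0.012727·13.7712 = 0.2533  (Tesla)
  w_4 = 0.157501·2.6346 + -0.012727·16.8353 = 0.2007  (Nike)
  w_5 = 0.157501·1.5957 + -0.012727·5.9570 = 0.1755  (Kellogg)
  w_6 = 0.157501·1.4728 + -0.012727·19.5442 = -0.0168  (Ford)
Σw_i=1.0000  μᵀw=0.1840
σ²=wᵀΣw=λ₁·μ_p+λ₂ = 0.157501·0.184 + -0.012727 = 0.016254 ≈ 0.0163

0.0163


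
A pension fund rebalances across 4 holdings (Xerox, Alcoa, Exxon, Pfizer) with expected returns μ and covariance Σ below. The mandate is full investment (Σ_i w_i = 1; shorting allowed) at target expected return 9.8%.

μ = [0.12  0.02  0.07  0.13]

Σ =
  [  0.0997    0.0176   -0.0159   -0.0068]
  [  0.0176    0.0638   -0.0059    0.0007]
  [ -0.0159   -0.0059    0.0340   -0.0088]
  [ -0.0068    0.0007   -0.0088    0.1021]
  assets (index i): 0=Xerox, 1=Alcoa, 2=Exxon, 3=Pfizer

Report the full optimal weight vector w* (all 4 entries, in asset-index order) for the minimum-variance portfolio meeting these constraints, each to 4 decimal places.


0.2687  0.0038  0.4816  0.2459

g=Σ⁻¹μ = [1.8388  0.0996  3.3723  1.6857]
h=Σ⁻¹𝟙 = [15.1484  15.3023  42.8767  14.3939]
a=μᵀg=0.677854  b=𝟙ᵀg=6.996431  c=𝟙ᵀh=87.721307  D=ac−b²=10.512205
λ₁=(c·0.098−b)/D = (87.721307·0.098−6.996431)/10.512205 = 0.152228
λ₂=(a−b·0.098)/D = (0.677854−6.996431·0.098)/10.512205 = -0.000742
w* = 0.152228·g + -0.000742·h:
  w_0 = 0.152228·1.8388 + -0.000742·15.1484 = 0.2687  (Xerox)
  w_1 = 0.152228·0.0996 + -0.000742·15.3023 = 0.0038  (Alcoa)
  w_2 = 0.152228·3.3723 + -0.000742·42.8767 = 0.4816  (Exxon)
  w_3 = 0.152228·1.6857 + -0.000742·14.3939 = 0.2459  (Pfizer)
Σw_i=1.0000  μᵀw=0.0980
σ²=wᵀΣw=λ₁·μ_p+λ₂ = 0.152228·0.098 + -0.000742 = 0.014177 ≈ 0.0142


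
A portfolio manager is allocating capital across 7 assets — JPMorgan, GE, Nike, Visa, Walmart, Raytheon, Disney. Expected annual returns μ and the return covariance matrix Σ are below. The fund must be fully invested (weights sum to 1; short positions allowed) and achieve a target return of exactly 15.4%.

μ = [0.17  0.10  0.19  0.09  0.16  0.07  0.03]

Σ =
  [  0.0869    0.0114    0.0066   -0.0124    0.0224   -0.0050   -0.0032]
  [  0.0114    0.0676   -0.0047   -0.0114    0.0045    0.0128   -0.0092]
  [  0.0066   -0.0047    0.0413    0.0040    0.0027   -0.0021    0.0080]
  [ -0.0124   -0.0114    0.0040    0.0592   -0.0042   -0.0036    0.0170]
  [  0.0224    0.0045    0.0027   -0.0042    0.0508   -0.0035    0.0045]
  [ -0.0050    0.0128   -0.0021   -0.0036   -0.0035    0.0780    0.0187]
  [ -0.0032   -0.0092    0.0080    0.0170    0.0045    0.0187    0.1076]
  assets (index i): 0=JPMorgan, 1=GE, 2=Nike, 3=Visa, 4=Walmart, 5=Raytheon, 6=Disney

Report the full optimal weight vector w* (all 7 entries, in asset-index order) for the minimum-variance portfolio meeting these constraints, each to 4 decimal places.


0.0929  0.1112  0.3822  0.1650  0.2198  0.0894  -0.0605

u=Σ⁻¹μ = [1.1141  1.4873  4.3783  2.1570  2.6022  1.1891  -0.5427]
v=Σ⁻¹𝟙 = [7.4588  15.6096  21.7293  20.9920  16.1640  12.2708  3.1095]
a=μᵀu=1.847435  b=𝟙ᵀu=12.385275  c=𝟙ᵀv=97.333881  D=ac−b²=26.423021
λ₁=(c·0.154−b)/D = (97.333881·0.154−12.385275)/26.423021 = 0.098556
λ₂=(a−b·0.154)/D = (1.847435−12.385275·0.154)/26.423021 = -0.002267
w* = 0.098556·u + -0.002267·v:
  w_0 = 0.098556·1.1141 + -0.002267·7.4588 = 0.0929  (JPMorgan)
  w_1 = 0.098556·1.4873 + -0.002267·15.6096 = 0.1112  (GE)
  w_2 = 0.098556·4.3783 + -0.002267·21.7293 = 0.3822  (Nike)
  w_3 = 0.098556·2.1570 + -0.002267·20.9920 = 0.1650  (Visa)
  w_4 = 0.098556·2.6022 + -0.002267·16.1640 = 0.2198  (Walmart)
  w_5 = 0.098556·1.1891 + -0.002267·12.2708 = 0.0894  (Raytheon)
  w_6 = 0.098556·-0.5427 + -0.002267·3.1095 = -0.0605  (Disney)
Σw_i=1.0000  μᵀw=0.1540
σ²=wᵀΣw=λ₁·μ_p+λ₂ = 0.098556·0.154 + -0.002267 = 0.012911 ≈ 0.0129


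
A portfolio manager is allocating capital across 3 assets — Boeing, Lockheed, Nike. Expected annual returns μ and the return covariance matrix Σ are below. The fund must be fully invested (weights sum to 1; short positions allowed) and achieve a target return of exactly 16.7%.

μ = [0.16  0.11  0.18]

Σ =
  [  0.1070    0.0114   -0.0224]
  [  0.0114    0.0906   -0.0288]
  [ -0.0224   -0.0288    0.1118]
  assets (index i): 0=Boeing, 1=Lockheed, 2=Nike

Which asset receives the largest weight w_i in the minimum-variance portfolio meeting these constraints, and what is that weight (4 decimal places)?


p=Σ⁻¹μ = [1.8161  1.7569  2.4265]
q=Σ⁻¹𝟙 = [10.9197  14.3798  14.8367]
a=μᵀp=0.920609  b=𝟙ᵀp=5.999540  c=𝟙ᵀq=40.136232  D=ac−b²=0.955294
λ₁=(c·0.167−b)/D = (40.136232·0.167−5.999540)/0.955294 = 0.736120
λ₂=(a−b·0.167)/D = (0.920609−5.999540·0.167)/0.955294 = -0.085120
w* = 0.736120·p + -0.085120·q:
  w_0 = 0.736120·1.8161 + -0.085120·10.9197 = 0.4074  (Boeing)
  w_1 = 0.736120·1.7569 + -0.085120·14.3798 = 0.0693  (Lockheed)
  w_2 = 0.736120·2.4265 + -0.085120·14.8367 = 0.5233  (Nike)
Σw_i=1.0000  μᵀw=0.1670
σ²=wᵀΣw=λ₁·μ_p+λ₂ = 0.736120·0.167 + -0.085120 = 0.037812 ≈ 0.0378

Nike (0.5233)


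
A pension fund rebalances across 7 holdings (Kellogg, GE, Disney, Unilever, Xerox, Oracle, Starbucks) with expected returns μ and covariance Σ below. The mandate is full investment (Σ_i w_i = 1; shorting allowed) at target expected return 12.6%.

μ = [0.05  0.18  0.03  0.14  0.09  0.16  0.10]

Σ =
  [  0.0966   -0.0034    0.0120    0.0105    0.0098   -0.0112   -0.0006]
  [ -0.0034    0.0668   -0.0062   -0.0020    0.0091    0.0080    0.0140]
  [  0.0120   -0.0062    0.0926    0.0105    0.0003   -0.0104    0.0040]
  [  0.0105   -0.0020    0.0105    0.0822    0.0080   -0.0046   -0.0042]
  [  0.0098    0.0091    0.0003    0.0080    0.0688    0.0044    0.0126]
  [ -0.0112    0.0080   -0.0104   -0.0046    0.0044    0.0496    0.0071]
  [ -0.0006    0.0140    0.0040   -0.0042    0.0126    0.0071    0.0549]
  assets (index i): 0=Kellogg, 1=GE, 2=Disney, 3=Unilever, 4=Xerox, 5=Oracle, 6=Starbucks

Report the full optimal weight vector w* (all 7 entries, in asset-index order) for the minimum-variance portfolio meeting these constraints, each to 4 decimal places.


x=Σ⁻¹μ = [0.6728  2.2220  0.4949  1.7946  0.3463  3.1330  0.8788]
y=Σ⁻¹𝟙 = [10.0907  10.9352  10.9312  10.8633  6.9023  21.7640  11.1725]
a=μᵀx=1.320014  b=𝟙ᵀx=9.542360  c=𝟙ᵀy=82.659158  D=ac−b²=18.054599
λ₁=(c·0.126−b)/D = (82.659158·0.126−9.542360)/18.054599 = 0.048336
λ₂=(a−b·0.126)/D = (1.320014−9.542360·0.126)/18.054599 = 0.006518
w* = 0.048336·x + 0.006518·y:
  w_0 = 0.048336·0.6728 + 0.006518·10.0907 = 0.0983  (Kellogg)
  w_1 = 0.048336·2.2220 + 0.006518·10.9352 = 0.1787  (GE)
  w_2 = 0.048336·0.4949 + 0.006518·10.9312 = 0.0952  (Disney)
  w_3 = 0.048336·1.7946 + 0.006518·10.8633 = 0.1575  (Unilever)
  w_4 = 0.048336·0.3463 + 0.006518·6.9023 = 0.0617  (Xerox)
  w_5 = 0.048336·3.1330 + 0.006518·21.7640 = 0.2933  (Oracle)
  w_6 = 0.048336·0.8788 + 0.006518·11.1725 = 0.1153  (Starbucks)
Σw_i=1.0000  μᵀw=0.1260
σ²=wᵀΣw=λ₁·μ_p+λ₂ = 0.048336·0.126 + 0.006518 = 0.012608 ≈ 0.0126

0.0983  0.1787  0.0952  0.1575  0.0617  0.2933  0.1153


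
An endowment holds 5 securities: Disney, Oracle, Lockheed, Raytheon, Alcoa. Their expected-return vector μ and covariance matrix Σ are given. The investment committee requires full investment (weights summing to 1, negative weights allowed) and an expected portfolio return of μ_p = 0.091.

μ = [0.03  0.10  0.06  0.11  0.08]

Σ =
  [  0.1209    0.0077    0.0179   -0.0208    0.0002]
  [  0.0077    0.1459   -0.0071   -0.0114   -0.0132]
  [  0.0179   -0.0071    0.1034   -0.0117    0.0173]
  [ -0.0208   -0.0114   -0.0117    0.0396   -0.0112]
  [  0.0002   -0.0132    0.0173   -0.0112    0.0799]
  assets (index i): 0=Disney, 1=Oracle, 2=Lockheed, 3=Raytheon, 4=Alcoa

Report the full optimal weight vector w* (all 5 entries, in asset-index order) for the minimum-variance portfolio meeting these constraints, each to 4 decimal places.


0.0949  0.1352  0.0865  0.4924  0.1909

g=Σ⁻¹μ = [0.7862  1.1538  0.7270  4.1961  1.6207]
h=Σ⁻¹𝟙 = [13.5670  11.7223  10.0175  43.9186  18.4056]
a=μᵀg=0.773807  b=𝟙ᵀg=8.483779  c=𝟙ᵀh=97.630946  D=ac−b²=3.573054
λ₁=(c·0.091−b)/D = (97.630946·0.091−8.483779)/3.573054 = 0.112127
λ₂=(a−b·0.091)/D = (0.773807−8.483779·0.091)/3.573054 = 0.000499
w* = 0.112127·g + 0.000499·h:
  w_0 = 0.112127·0.7862 + 0.000499·13.5670 = 0.0949  (Disney)
  w_1 = 0.112127·1.1538 + 0.000499·11.7223 = 0.1352  (Oracle)
  w_2 = 0.112127·0.7270 + 0.000499·10.0175 = 0.0865  (Lockheed)
  w_3 = 0.112127·4.1961 + 0.000499·43.9186 = 0.4924  (Raytheon)
  w_4 = 0.112127·1.6207 + 0.000499·18.4056 = 0.1909  (Alcoa)
Σw_i=1.0000  μᵀw=0.0910
σ²=wᵀΣw=λ₁·μ_p+λ₂ = 0.112127·0.091 + 0.000499 = 0.010703 ≈ 0.0107


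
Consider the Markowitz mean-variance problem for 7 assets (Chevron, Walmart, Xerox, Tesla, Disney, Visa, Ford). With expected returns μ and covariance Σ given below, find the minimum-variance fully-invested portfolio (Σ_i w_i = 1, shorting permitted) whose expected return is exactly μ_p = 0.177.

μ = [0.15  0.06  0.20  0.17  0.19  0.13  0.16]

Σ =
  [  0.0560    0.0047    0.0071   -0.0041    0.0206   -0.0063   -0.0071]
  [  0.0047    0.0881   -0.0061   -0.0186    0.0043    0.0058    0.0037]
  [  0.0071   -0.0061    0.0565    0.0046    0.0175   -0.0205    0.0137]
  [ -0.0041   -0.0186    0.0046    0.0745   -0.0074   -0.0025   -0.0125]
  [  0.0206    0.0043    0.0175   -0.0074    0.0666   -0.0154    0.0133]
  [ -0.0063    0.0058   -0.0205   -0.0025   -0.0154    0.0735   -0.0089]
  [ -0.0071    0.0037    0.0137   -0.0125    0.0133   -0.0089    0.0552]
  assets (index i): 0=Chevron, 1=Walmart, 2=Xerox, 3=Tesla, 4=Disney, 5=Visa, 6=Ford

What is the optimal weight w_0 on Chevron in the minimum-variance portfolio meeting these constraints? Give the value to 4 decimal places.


0.1124

g=Σ⁻¹μ = [2.6620  0.9897  3.0147  3.3452  1.7163  3.6395  3.3572]
h=Σ⁻¹𝟙 = [19.1951  13.2097  15.6298  22.1845  7.4897  23.6589  22.8540]
a=μᵀg=2.966678  b=𝟙ᵀg=18.724500  c=𝟙ᵀh=124.221600  D=ac−b²=17.918543
λ₁=(c·0.177−b)/D = (124.221600·0.177−18.724500)/17.918543 = 0.182086
λ₂=(a−b·0.177)/D = (2.966678−18.724500·0.177)/17.918543 = -0.019397
w* = 0.182086·g + -0.019397·h:
  w_0 = 0.182086·2.6620 + -0.019397·19.1951 = 0.1124  (Chevron)
  w_1 = 0.182086·0.9897 + -0.019397·13.2097 = -0.0760  (Walmart)
  w_2 = 0.182086·3.0147 + -0.019397·15.6298 = 0.2458  (Xerox)
  w_3 = 0.182086·3.3452 + -0.019397·22.1845 = 0.1788  (Tesla)
  w_4 = 0.182086·1.7163 + -0.019397·7.4897 = 0.1672  (Disney)
  w_5 = 0.182086·3.6395 + -0.019397·23.6589 = 0.2038  (Visa)
  w_6 = 0.182086·3.3572 + -0.019397·22.8540 = 0.1680  (Ford)
Σw_i=1.0000  μᵀw=0.1770
σ²=wᵀΣw=λ₁·μ_p+λ₂ = 0.182086·0.177 + -0.019397 = 0.012833 ≈ 0.0128


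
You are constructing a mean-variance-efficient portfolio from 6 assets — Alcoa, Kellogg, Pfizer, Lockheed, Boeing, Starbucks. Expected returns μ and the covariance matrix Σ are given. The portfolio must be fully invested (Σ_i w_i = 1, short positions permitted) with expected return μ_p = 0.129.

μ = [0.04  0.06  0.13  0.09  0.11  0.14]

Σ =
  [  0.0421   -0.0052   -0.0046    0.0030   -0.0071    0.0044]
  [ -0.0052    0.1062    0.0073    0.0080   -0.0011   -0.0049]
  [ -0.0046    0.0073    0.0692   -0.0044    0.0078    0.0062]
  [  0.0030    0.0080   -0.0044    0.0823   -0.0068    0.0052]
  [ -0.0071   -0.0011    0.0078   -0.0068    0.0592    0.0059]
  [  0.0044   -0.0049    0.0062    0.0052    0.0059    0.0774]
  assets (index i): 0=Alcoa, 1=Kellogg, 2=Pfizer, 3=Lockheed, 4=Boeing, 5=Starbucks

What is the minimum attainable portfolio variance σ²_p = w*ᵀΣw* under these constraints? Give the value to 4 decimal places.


0.0258

p=Σ⁻¹μ = [1.2656  0.5114  1.6521  1.1441  1.7913  1.4235]
q=Σ⁻¹𝟙 = [27.8530  9.5754  13.1154  11.9467  19.1948  8.6263]
a=μᵀp=0.795377  b=𝟙ᵀp=7.787959  c=𝟙ᵀq=90.311546  D=ac−b²=11.179378
λ₁=(c·0.129−b)/D = (90.311546·0.129−7.787959)/11.179378 = 0.345478
λ₂=(a−b·0.129)/D = (0.795377−7.787959·0.129)/11.179378 = -0.018719
w* = 0.345478·p + -0.018719·q:
  w_0 = 0.345478·1.2656 + -0.018719·27.8530 = -0.0842  (Alcoa)
  w_1 = 0.345478·0.5114 + -0.018719·9.5754 = -0.0026  (Kellogg)
  w_2 = 0.345478·1.6521 + -0.018719·13.1154 = 0.3253  (Pfizer)
  w_3 = 0.345478·1.1441 + -0.018719·11.9467 = 0.1716  (Lockheed)
  w_4 = 0.345478·1.7913 + -0.018719·19.1948 = 0.2595  (Boeing)
  w_5 = 0.345478·1.4235 + -0.018719·8.6263 = 0.3303  (Starbucks)
Σw_i=1.0000  μᵀw=0.1290
σ²=wᵀΣw=λ₁·μ_p+λ₂ = 0.345478·0.129 + -0.018719 = 0.025847 ≈ 0.0258


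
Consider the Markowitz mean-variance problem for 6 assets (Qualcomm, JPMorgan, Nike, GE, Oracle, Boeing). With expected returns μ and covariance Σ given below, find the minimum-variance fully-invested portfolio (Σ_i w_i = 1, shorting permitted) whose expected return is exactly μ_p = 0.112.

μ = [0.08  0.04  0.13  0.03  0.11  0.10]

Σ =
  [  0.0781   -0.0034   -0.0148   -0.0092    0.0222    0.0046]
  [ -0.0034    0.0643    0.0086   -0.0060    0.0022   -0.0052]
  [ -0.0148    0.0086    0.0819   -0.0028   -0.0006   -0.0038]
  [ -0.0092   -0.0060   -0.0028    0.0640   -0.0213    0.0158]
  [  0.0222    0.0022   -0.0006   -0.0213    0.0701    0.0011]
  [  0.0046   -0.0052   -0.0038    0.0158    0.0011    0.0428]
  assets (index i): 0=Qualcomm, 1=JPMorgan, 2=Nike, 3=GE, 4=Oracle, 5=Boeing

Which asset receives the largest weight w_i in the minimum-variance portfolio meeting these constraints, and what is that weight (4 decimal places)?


Boeing (0.3869)

x=Σ⁻¹μ = [0.9397  0.6183  1.8274  0.6821  1.4408  2.1840]
y=Σ⁻¹𝟙 = [13.2521  17.1150  14.4313  20.7276  15.6824  17.2461]
a=μᵀx=0.734822  b=𝟙ᵀx=7.692329  c=𝟙ᵀy=98.454338  D=ac−b²=13.174472
λ₁=(c·0.112−b)/D = (98.454338·0.112−7.692329)/13.174472 = 0.253107
λ₂=(a−b·0.112)/D = (0.734822−7.692329·0.112)/13.174472 = -0.009619
w* = 0.253107·x + -0.009619·y:
  w_0 = 0.253107·0.9397 + -0.009619·13.2521 = 0.1104  (Qualcomm)
  w_1 = 0.253107·0.6183 + -0.009619·17.1150 = -0.0081  (JPMorgan)
  w_2 = 0.253107·1.8274 + -0.009619·14.4313 = 0.3237  (Nike)
  w_3 = 0.253107·0.6821 + -0.009619·20.7276 = -0.0267  (GE)
  w_4 = 0.253107·1.4408 + -0.009619·15.6824 = 0.2138  (Oracle)
  w_5 = 0.253107·2.1840 + -0.009619·17.2461 = 0.3869  (Boeing)
Σw_i=1.0000  μᵀw=0.1120
σ²=wᵀΣw=λ₁·μ_p+λ₂ = 0.253107·0.112 + -0.009619 = 0.018730 ≈ 0.0187


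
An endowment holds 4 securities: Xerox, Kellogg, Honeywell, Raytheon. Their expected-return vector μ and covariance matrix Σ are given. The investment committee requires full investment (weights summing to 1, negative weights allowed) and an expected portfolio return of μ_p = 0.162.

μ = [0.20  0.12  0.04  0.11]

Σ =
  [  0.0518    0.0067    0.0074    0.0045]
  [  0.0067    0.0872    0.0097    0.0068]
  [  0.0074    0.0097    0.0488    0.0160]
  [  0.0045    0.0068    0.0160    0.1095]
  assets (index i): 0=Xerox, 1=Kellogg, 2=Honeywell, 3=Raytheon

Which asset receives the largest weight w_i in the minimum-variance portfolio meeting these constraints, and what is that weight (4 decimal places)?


Xerox (0.6008)

g=Σ⁻¹μ = [3.6846  1.0533  -0.2171  0.8195]
h=Σ⁻¹𝟙 = [15.6560  8.1877  14.5718  5.8514]
a=μᵀg=0.944770  b=𝟙ᵀg=5.340244  c=𝟙ᵀh=44.266844  D=ac−b²=13.303768
λ₁=(c·0.162−b)/D = (44.266844·0.162−5.340244)/13.303768 = 0.137629
λ₂=(a−b·0.162)/D = (0.944770−5.340244·0.162)/13.303768 = 0.005987
w* = 0.137629·g + 0.005987·h:
  w_0 = 0.137629·3.6846 + 0.005987·15.6560 = 0.6008  (Xerox)
  w_1 = 0.137629·1.0533 + 0.005987·8.1877 = 0.1940  (Kellogg)
  w_2 = 0.137629·-0.2171 + 0.005987·14.5718 = 0.0574  (Honeywell)
  w_3 = 0.137629·0.8195 + 0.005987·5.8514 = 0.1478  (Raytheon)
Σw_i=1.0000  μᵀw=0.1620
σ²=wᵀΣw=λ₁·μ_p+λ₂ = 0.137629·0.162 + 0.005987 = 0.028283 ≈ 0.0283


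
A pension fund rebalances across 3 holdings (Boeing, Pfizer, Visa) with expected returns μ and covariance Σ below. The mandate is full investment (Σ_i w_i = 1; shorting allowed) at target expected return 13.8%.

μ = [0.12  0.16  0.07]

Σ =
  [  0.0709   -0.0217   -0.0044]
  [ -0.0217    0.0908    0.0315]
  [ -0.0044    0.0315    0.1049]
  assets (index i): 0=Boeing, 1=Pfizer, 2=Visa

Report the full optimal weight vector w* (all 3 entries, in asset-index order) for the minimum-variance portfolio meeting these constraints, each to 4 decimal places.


x=Σ⁻¹μ = [2.4044  2.3110  0.0742]
y=Σ⁻¹𝟙 = [18.5528  13.2504  6.3322]
a=μᵀx=0.663488  b=𝟙ᵀx=4.789647  c=𝟙ᵀy=38.135350  D=ac−b²=2.361639
λ₁=(c·0.138−b)/D = (38.135350·0.138−4.789647)/2.361639 = 0.200298
λ₂=(a−b·0.138)/D = (0.663488−4.789647·0.138)/2.361639 = 0.001066
w* = 0.200298·x + 0.001066·y:
  w_0 = 0.200298·2.4044 + 0.001066·18.5528 = 0.5014  (Boeing)
  w_1 = 0.200298·2.3110 + 0.001066·13.2504 = 0.4770  (Pfizer)
  w_2 = 0.200298·0.0742 + 0.001066·6.3322 = 0.0216  (Visa)
Σw_i=1.0000  μᵀw=0.1380
σ²=wᵀΣw=λ₁·μ_p+λ₂ = 0.200298·0.138 + 0.001066 = 0.028707 ≈ 0.0287

0.5014  0.4770  0.0216


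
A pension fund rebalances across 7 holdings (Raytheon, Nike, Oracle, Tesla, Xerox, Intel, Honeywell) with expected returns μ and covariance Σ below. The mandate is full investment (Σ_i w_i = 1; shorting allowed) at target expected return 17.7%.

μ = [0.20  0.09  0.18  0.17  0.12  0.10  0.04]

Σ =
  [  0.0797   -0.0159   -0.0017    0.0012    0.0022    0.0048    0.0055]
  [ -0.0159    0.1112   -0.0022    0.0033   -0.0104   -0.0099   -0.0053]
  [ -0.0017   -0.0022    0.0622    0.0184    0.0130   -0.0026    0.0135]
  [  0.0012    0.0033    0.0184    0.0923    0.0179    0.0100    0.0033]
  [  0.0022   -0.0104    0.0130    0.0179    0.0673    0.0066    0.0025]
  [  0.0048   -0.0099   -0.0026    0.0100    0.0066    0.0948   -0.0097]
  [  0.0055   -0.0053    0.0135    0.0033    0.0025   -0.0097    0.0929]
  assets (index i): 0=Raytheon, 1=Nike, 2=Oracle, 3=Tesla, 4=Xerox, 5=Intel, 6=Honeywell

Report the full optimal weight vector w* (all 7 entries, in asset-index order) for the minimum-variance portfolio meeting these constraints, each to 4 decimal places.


x=Σ⁻¹μ = [2.7427  1.4113  2.5548  0.9332  1.0749  0.9618  0.0158]
y=Σ⁻¹𝟙 = [13.7772  13.6483  11.6616  3.9885  11.7277  11.3576  9.7612]
a=μᵀx=1.519865  b=𝟙ᵀx=9.694463  c=𝟙ᵀy=75.922206  D=ac−b²=21.408890
λ₁=(c·0.177−b)/D = (75.922206·0.177−9.694463)/21.408890 = 0.174870
λ₂=(a−b·0.177)/D = (1.519865−9.694463·0.177)/21.408890 = -0.009158
w* = 0.174870·x + -0.009158·y:
  w_0 = 0.174870·2.7427 + -0.009158·13.7772 = 0.3535  (Raytheon)
  w_1 = 0.174870·1.4113 + -0.009158·13.6483 = 0.1218  (Nike)
  w_2 = 0.174870·2.5548 + -0.009158·11.6616 = 0.3400  (Oracle)
  w_3 = 0.174870·0.9332 + -0.009158·3.9885 = 0.1267  (Tesla)
  w_4 = 0.174870·1.0749 + -0.009158·11.7277 = 0.0806  (Xerox)
  w_5 = 0.174870·0.9618 + -0.009158·11.3576 = 0.0642  (Intel)
  w_6 = 0.174870·0.0158 + -0.009158·9.7612 = -0.0866  (Honeywell)
Σw_i=1.0000  μᵀw=0.1770
σ²=wᵀΣw=λ₁·μ_p+λ₂ = 0.174870·0.177 + -0.009158 = 0.021794 ≈ 0.0218

0.3535  0.1218  0.3400  0.1267  0.0806  0.0642  -0.0866


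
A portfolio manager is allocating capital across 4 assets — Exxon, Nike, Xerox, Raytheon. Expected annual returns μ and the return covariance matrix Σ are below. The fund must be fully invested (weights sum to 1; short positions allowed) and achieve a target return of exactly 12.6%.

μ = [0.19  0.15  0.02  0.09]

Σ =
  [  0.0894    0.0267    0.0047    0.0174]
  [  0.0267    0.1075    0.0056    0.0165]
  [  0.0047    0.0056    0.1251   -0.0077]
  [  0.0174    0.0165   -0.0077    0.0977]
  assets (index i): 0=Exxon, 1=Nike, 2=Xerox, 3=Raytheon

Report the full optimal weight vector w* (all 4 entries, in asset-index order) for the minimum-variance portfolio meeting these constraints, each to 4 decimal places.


u=Σ⁻¹μ = [1.7675  0.8808  0.0826  0.4642]
v=Σ⁻¹𝟙 = [7.3826  5.7354  7.9877  8.5815]
a=μᵀu=0.511378  b=𝟙ᵀu=3.195097  c=𝟙ᵀv=29.687230  D=ac−b²=4.972759
λ₁=(c·0.126−b)/D = (29.687230·0.126−3.195097)/4.972759 = 0.109697
λ₂=(a−b·0.126)/D = (0.511378−3.195097·0.126)/4.972759 = 0.021878
w* = 0.109697·u + 0.021878·v:
  w_0 = 0.109697·1.7675 + 0.021878·7.3826 = 0.3554  (Exxon)
  w_1 = 0.109697·0.8808 + 0.021878·5.7354 = 0.2221  (Nike)
  w_2 = 0.109697·0.0826 + 0.021878·7.9877 = 0.1838  (Xerox)
  w_3 = 0.109697·0.4642 + 0.021878·8.5815 = 0.2387  (Raytheon)
Σw_i=1.0000  μᵀw=0.1260
σ²=wᵀΣw=λ₁·μ_p+λ₂ = 0.109697·0.126 + 0.021878 = 0.035700 ≈ 0.0357

0.3554  0.2221  0.1838  0.2387


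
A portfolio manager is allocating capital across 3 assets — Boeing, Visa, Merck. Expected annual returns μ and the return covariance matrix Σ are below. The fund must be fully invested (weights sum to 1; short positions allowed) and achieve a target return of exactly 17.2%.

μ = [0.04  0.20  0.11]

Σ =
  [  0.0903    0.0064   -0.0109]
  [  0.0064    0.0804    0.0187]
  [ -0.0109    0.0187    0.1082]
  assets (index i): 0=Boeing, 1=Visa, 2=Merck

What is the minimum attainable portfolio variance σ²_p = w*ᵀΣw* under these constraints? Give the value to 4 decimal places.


0.0542

x=Σ⁻¹μ = [0.3584  2.3069  0.6540]
y=Σ⁻¹𝟙 = [11.4587  9.4890  8.7565]
a=μᵀx=0.547663  b=𝟙ᵀx=3.319368  c=𝟙ᵀy=29.704190  D=ac−b²=5.249692
λ₁=(c·0.172−b)/D = (29.704190·0.172−3.319368)/5.249692 = 0.340925
λ₂=(a−b·0.172)/D = (0.547663−3.319368·0.172)/5.249692 = -0.004432
w* = 0.340925·x + -0.004432·y:
  w_0 = 0.340925·0.3584 + -0.004432·11.4587 = 0.0714  (Boeing)
  w_1 = 0.340925·2.3069 + -0.004432·9.4890 = 0.7444  (Visa)
  w_2 = 0.340925·0.6540 + -0.004432·8.7565 = 0.1842  (Merck)
Σw_i=1.0000  μᵀw=0.1720
σ²=wᵀΣw=λ₁·μ_p+λ₂ = 0.340925·0.172 + -0.004432 = 0.054207 ≈ 0.0542


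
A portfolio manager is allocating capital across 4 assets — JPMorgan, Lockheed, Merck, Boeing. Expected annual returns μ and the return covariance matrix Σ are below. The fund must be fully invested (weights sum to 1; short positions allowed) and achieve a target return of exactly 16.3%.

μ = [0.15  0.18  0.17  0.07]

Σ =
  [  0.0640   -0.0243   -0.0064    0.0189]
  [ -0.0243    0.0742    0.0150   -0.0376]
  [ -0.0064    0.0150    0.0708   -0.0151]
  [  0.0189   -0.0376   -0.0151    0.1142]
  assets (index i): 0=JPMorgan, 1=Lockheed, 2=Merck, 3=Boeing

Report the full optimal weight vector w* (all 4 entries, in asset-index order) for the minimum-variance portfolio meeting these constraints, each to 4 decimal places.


u=Σ⁻¹μ = [3.5971  3.9746  2.2300  1.6211]
v=Σ⁻¹𝟙 = [22.2488  25.7422  13.9653  15.3965]
a=μᵀu=1.747565  b=𝟙ᵀu=11.422780  c=𝟙ᵀv=77.352856  D=ac−b²=4.699206
λ₁=(c·0.163−b)/D = (77.352856·0.163−11.422780)/4.699206 = 0.252327
λ₂=(a−b·0.163)/D = (1.747565−11.422780·0.163)/4.699206 = -0.024334
w* = 0.252327·u + -0.024334·v:
  w_0 = 0.252327·3.5971 + -0.024334·22.2488 = 0.3663  (JPMorgan)
  w_1 = 0.252327·3.9746 + -0.024334·25.7422 = 0.3765  (Lockheed)
  w_2 = 0.252327·2.2300 + -0.024334·13.9653 = 0.2229  (Merck)
  w_3 = 0.252327·1.6211 + -0.024334·15.3965 = 0.0344  (Boeing)
Σw_i=1.0000  μᵀw=0.1630
σ²=wᵀΣw=λ₁·μ_p+λ₂ = 0.252327·0.163 + -0.024334 = 0.016796 ≈ 0.0168

0.3663  0.3765  0.2229  0.0344


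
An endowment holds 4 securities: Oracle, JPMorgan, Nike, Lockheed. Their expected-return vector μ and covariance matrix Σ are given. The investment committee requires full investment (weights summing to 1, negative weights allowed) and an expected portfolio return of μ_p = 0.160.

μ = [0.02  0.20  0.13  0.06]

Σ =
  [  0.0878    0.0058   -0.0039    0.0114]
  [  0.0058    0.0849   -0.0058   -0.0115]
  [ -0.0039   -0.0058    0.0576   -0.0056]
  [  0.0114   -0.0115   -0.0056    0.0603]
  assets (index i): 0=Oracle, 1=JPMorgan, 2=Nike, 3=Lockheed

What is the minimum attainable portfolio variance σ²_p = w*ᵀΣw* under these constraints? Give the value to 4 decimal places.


p=Σ⁻¹μ = [-0.0687  2.7880  2.7072  1.7911]
q=Σ⁻¹𝟙 = [8.7520  15.3323  21.4268  19.8431]
a=μᵀp=1.015617  b=𝟙ᵀp=7.217556  c=𝟙ᵀq=65.354109  D=ac−b²=14.281622
λ₁=(c·0.160−b)/D = (65.354109·0.160−7.217556)/14.281622 = 0.226802
λ₂=(a−b·0.160)/D = (1.015617−7.217556·0.160)/14.281622 = -0.009746
w* = 0.226802·p + -0.009746·q:
  w_0 = 0.226802·-0.0687 + -0.009746·8.7520 = -0.1009  (Oracle)
  w_1 = 0.226802·2.7880 + -0.009746·15.3323 = 0.4829  (JPMorgan)
  w_2 = 0.226802·2.7072 + -0.009746·21.4268 = 0.4052  (Nike)
  w_3 = 0.226802·1.7911 + -0.009746·19.8431 = 0.2128  (Lockheed)
Σw_i=1.0000  μᵀw=0.1600
σ²=wᵀΣw=λ₁·μ_p+λ₂ = 0.226802·0.160 + -0.009746 = 0.026542 ≈ 0.0265

0.0265


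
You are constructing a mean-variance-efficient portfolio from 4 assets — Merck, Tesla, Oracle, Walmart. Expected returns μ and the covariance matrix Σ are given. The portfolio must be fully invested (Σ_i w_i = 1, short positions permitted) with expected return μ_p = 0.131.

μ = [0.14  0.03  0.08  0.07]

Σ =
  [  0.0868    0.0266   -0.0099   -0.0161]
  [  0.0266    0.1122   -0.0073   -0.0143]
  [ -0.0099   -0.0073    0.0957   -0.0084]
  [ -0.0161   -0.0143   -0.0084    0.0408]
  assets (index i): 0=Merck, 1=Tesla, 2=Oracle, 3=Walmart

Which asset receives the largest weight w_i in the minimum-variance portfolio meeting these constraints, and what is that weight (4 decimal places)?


u=Σ⁻¹μ = [2.2530  0.1966  1.3430  2.9502]
v=Σ⁻¹𝟙 = [17.2208  10.8027  16.4319  38.4745]
a=μᵀu=0.635270  b=𝟙ᵀu=6.742759  c=𝟙ᵀv=82.929935  D=ac−b²=7.218105
λ₁=(c·0.131−b)/D = (82.929935·0.131−6.742759)/7.218105 = 0.570934
λ₂=(a−b·0.131)/D = (0.635270−6.742759·0.131)/7.218105 = -0.034362
w* = 0.570934·u + -0.034362·v:
  w_0 = 0.570934·2.2530 + -0.034362·17.2208 = 0.6946  (Merck)
  w_1 = 0.570934·0.1966 + -0.034362·10.8027 = -0.2590  (Tesla)
  w_2 = 0.570934·1.3430 + -0.034362·16.4319 = 0.2021  (Oracle)
  w_3 = 0.570934·2.9502 + -0.034362·38.4745 = 0.3623  (Walmart)
Σw_i=1.0000  μᵀw=0.1310
σ²=wᵀΣw=λ₁·μ_p+λ₂ = 0.570934·0.131 + -0.034362 = 0.040430 ≈ 0.0404

Merck (0.6946)
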